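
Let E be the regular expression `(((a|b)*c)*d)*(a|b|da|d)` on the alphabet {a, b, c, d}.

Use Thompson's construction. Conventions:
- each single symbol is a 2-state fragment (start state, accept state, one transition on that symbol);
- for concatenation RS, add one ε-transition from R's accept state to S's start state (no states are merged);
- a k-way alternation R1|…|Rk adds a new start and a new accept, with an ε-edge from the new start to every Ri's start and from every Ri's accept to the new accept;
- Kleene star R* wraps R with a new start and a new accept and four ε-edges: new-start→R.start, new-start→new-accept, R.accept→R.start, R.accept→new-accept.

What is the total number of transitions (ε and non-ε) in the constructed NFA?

37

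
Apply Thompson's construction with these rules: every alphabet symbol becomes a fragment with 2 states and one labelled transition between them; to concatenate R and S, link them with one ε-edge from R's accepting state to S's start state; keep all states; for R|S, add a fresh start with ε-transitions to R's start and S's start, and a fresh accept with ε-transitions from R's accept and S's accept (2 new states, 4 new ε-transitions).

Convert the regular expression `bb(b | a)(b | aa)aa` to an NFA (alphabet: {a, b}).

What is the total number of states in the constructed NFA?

Per subexpression:
Each of the 9 symbol leaves contributes a 2-state fragment.
  b | a = 6 states
  aa = 4 states
  b | aa = 8 states
  bb(b | a)(b | aa)aa = 22 states

22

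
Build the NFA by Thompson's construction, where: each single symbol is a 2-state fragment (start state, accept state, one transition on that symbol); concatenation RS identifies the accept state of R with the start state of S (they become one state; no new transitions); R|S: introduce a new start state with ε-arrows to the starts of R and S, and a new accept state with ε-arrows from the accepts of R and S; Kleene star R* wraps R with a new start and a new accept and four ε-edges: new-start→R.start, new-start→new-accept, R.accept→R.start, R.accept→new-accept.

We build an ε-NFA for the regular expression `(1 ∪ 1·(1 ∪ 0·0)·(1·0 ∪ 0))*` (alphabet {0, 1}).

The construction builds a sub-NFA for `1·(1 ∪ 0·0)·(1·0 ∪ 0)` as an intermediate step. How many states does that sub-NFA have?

14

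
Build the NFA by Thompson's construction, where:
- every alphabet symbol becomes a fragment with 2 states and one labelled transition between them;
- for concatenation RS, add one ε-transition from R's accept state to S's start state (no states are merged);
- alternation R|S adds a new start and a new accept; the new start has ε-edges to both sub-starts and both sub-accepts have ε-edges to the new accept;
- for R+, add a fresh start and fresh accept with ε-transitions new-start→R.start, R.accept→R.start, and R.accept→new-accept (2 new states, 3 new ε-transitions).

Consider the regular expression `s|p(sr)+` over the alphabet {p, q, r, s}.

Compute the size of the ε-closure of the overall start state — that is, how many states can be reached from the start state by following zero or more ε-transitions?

3

Compute the ε-closure size of each fragment's start state recursively; a symbol fragment's start has no outgoing ε-edge, so its closure is just itself (size 1).
  sr — same as the first factor's closure: |closure| = 1
  (sr)+ — new start ε-reaches only the body's start; the new accept needs a symbol first: |closure| = 1 + 1 = 2
  p(sr)+ — |closure| equals the left operand's closure size = 1 (its accept is not ε-reachable, so the closure stops there)
  s|p(sr)+ — new start ε-reaches every alternative's start; none of them accept ε, so the new accept is not reached: |closure| = 1 + 1 + 1 = 3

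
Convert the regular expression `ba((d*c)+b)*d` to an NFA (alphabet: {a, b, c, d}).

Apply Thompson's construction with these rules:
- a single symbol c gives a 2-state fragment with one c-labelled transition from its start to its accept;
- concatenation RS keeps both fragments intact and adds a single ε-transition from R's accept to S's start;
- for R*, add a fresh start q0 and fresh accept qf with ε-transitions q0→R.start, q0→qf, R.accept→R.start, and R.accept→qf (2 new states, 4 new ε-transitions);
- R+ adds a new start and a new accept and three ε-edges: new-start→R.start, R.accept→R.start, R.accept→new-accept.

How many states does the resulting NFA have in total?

18

Recursing over subexpressions:
Each of the 6 symbol leaves contributes a 2-state fragment.
  d* : 4 states
  d*c : 6 states
  (d*c)+ : 8 states
  (d*c)+b : 10 states
  ((d*c)+b)* : 12 states
  ba((d*c)+b)*d : 18 states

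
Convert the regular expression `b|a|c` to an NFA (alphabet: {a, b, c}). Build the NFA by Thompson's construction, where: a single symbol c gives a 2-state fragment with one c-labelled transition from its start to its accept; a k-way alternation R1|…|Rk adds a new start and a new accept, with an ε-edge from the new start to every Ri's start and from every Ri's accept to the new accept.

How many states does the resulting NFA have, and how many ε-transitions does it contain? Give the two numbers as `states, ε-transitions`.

8, 6

Recursing over subexpressions:
Each of the 3 symbol leaves contributes 2 states and 0 ε-transitions.
  b|a|c → 8 states, 6 ε-transitions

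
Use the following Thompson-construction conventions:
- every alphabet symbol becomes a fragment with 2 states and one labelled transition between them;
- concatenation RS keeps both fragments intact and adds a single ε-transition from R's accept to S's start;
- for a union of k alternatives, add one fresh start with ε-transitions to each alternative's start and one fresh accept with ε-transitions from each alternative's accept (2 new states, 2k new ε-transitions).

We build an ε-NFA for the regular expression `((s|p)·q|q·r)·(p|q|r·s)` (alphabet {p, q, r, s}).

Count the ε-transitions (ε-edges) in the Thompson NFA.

Per subexpression:
Each of the 9 symbol leaves contributes 0 ε-transitions.
  s|p → 4 ε-transitions
  (s|p)·q → 5 ε-transitions
  q·r → 1 ε-transition
  (s|p)·q|q·r → 10 ε-transitions
  r·s → 1 ε-transition
  p|q|r·s → 7 ε-transitions
  ((s|p)·q|q·r)·(p|q|r·s) → 18 ε-transitions

18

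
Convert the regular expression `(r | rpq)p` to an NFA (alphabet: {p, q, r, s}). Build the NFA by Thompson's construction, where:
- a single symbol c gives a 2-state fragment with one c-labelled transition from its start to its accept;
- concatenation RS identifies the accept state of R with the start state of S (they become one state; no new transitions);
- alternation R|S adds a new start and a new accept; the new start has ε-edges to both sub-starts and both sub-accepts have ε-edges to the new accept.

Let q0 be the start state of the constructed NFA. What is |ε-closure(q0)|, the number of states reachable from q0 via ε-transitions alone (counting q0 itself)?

3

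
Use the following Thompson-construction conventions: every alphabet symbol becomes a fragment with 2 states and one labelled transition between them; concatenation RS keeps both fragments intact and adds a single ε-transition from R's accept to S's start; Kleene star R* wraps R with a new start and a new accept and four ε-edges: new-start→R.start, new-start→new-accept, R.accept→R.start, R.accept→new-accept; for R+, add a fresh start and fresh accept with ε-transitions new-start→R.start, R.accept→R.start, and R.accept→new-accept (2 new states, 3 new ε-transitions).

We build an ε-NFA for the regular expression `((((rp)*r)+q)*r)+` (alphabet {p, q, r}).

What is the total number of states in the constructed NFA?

18

By structural recursion:
Each of the 5 symbol leaves contributes a 2-state fragment.
  rp : 4 states
  (rp)* : 6 states
  (rp)*r : 8 states
  ((rp)*r)+ : 10 states
  ((rp)*r)+q : 12 states
  (((rp)*r)+q)* : 14 states
  (((rp)*r)+q)*r : 16 states
  ((((rp)*r)+q)*r)+ : 18 states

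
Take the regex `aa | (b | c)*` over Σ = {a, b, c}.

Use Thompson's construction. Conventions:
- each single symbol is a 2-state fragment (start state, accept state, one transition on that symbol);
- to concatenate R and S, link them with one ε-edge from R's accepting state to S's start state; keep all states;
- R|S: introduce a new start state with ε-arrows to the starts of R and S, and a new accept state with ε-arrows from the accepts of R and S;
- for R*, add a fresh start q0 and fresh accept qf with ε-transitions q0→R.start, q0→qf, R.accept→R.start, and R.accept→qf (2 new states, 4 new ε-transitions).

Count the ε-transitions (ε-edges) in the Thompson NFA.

13

By structural recursion:
Each of the 4 symbol leaves contributes 0 ε-transitions.
  aa = 1 ε-transition
  b | c = 4 ε-transitions
  (b | c)* = 8 ε-transitions
  aa | (b | c)* = 13 ε-transitions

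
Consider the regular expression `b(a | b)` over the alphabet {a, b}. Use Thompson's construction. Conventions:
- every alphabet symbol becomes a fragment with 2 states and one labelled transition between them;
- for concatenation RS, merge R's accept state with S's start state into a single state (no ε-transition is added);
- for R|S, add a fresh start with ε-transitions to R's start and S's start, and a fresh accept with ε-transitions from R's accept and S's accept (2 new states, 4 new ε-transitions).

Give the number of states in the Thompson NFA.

7

Recursing over subexpressions:
Each of the 3 symbol leaves contributes a 2-state fragment.
  a | b = 6 states
  b(a | b) = 7 states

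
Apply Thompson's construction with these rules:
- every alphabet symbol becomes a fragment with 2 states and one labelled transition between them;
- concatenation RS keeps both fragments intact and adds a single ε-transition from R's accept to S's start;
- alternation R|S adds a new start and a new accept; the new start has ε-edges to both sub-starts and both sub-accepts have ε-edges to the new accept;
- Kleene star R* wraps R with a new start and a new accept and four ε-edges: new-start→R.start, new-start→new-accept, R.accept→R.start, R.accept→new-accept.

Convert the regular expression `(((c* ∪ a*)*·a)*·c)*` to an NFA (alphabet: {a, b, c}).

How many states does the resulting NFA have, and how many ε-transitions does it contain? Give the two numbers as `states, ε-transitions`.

20, 26

Per subexpression:
Each of the 4 symbol leaves contributes 2 states and 0 ε-transitions.
  c* = 4 states, 4 ε-transitions
  a* = 4 states, 4 ε-transitions
  c* ∪ a* = 10 states, 12 ε-transitions
  (c* ∪ a*)* = 12 states, 16 ε-transitions
  (c* ∪ a*)*·a = 14 states, 17 ε-transitions
  ((c* ∪ a*)*·a)* = 16 states, 21 ε-transitions
  ((c* ∪ a*)*·a)*·c = 18 states, 22 ε-transitions
  (((c* ∪ a*)*·a)*·c)* = 20 states, 26 ε-transitions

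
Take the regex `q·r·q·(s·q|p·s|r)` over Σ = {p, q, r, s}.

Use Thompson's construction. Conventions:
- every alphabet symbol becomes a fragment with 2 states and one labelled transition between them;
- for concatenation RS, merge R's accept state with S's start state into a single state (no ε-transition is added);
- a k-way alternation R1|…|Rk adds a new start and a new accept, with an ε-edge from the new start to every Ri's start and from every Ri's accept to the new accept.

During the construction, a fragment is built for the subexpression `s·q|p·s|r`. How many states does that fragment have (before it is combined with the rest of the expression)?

10

Fragment for `s·q|p·s|r`:
Each of the 5 symbol leaves contributes a 2-state fragment.
  s·q : 3 states
  p·s : 3 states
  s·q|p·s|r : 10 states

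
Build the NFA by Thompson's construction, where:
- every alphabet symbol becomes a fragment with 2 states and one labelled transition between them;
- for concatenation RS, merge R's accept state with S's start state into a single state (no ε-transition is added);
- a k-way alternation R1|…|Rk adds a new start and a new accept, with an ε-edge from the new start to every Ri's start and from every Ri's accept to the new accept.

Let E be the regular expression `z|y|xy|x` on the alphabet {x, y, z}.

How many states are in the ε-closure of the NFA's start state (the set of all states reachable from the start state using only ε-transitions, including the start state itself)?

5

Let C(F) = |ε-closure(F.start)| within fragment F, and note whether F accepts ε. Symbol fragments have C = 1 and do not accept ε. Then:
  xy : same as the first factor's closure: |ε-closure| = 1
  z|y|xy|x : |ε-closure| = 1 + 1 + 1 + 1 + 1 = 5 (the new accept is not ε-reachable since no branch accepts ε)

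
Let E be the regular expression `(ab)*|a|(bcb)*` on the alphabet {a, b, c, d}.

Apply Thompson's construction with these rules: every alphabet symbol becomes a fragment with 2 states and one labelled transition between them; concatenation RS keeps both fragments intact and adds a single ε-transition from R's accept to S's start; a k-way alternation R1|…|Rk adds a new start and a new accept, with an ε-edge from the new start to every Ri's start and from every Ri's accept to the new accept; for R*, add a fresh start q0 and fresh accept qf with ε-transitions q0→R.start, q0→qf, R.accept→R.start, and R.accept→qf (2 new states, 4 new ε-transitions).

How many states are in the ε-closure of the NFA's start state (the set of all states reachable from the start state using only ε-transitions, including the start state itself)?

9

Let C(F) = |ε-closure(F.start)| within fragment F, and note whether F accepts ε. Symbol fragments have C = 1 and do not accept ε. Then:
  ab : same as the first factor's closure: |closure| = 1
  (ab)* : new start has ε-edges to the inner start and to the new accept, so |closure| = 2 + 1 = 3
  bcb : same as the first factor's closure: |closure| = 1
  (bcb)* : the star's fresh start ε-reaches both the body's start and the fresh accept: |closure| = 2 + 1 = 3
  (ab)*|a|(bcb)* : new start ε-reaches every alternative's start; at least one alternative accepts ε, so the union's new accept is reached too: |closure| = 1 + 3 + 1 + 3 + 1 = 9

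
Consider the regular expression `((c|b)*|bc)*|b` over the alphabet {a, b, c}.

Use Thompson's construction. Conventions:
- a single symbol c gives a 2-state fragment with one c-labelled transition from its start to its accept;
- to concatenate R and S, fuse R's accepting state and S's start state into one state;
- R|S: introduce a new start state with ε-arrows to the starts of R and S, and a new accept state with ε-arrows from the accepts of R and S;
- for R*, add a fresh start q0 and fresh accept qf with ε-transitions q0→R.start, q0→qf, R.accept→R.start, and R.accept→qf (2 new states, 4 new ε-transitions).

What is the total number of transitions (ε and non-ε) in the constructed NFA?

25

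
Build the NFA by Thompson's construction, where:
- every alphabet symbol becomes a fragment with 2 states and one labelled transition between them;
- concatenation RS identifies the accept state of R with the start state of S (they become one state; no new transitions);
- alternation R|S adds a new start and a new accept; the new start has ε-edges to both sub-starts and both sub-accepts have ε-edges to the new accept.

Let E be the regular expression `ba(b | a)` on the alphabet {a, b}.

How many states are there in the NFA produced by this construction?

Building bottom-up:
Each of the 4 symbol leaves contributes a 2-state fragment.
  b | a = 6 states
  ba(b | a) = 8 states

8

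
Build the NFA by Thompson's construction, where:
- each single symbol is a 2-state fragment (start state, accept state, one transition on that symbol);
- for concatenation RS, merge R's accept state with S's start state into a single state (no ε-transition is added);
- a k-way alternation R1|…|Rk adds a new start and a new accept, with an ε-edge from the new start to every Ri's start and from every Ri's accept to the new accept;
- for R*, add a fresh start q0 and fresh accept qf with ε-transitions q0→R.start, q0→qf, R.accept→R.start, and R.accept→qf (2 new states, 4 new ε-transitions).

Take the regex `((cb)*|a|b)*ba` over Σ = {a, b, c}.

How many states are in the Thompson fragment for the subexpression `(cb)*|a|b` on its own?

Fragment for `(cb)*|a|b`:
Each of the 4 symbol leaves contributes a 2-state fragment.
  cb → 3 states
  (cb)* → 5 states
  (cb)*|a|b → 11 states

11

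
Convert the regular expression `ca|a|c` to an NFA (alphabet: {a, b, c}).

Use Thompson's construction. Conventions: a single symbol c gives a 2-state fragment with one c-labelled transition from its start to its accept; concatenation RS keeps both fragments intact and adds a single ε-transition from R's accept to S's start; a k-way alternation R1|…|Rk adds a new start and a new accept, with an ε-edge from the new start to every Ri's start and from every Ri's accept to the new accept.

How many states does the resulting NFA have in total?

10

Per subexpression:
Each of the 4 symbol leaves contributes a 2-state fragment.
  ca : 4 states
  ca|a|c : 10 states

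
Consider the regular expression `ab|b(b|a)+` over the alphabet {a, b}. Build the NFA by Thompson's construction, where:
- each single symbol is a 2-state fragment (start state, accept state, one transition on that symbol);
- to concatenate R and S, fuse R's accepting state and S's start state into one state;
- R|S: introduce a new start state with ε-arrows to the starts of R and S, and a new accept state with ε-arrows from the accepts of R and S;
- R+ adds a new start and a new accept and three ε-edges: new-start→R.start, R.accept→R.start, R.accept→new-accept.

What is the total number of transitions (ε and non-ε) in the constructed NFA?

16

Per subexpression:
Each of the 5 symbol leaves contributes 1 transition (1 symbol, 0 ε).
  ab = 2 transitions (2 symbol, 0 ε)
  b|a = 6 transitions (2 symbol, 4 ε)
  (b|a)+ = 9 transitions (2 symbol, 7 ε)
  b(b|a)+ = 10 transitions (3 symbol, 7 ε)
  ab|b(b|a)+ = 16 transitions (5 symbol, 11 ε)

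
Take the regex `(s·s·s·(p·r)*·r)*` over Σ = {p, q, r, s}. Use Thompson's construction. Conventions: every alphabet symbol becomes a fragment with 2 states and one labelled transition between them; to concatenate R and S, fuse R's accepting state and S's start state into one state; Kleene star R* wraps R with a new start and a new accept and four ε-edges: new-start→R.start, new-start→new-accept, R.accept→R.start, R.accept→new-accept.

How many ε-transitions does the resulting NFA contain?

8

Per subexpression:
Each of the 6 symbol leaves contributes 0 ε-transitions.
  p·r : 0 ε-transitions
  (p·r)* : 4 ε-transitions
  s·s·s·(p·r)*·r : 4 ε-transitions
  (s·s·s·(p·r)*·r)* : 8 ε-transitions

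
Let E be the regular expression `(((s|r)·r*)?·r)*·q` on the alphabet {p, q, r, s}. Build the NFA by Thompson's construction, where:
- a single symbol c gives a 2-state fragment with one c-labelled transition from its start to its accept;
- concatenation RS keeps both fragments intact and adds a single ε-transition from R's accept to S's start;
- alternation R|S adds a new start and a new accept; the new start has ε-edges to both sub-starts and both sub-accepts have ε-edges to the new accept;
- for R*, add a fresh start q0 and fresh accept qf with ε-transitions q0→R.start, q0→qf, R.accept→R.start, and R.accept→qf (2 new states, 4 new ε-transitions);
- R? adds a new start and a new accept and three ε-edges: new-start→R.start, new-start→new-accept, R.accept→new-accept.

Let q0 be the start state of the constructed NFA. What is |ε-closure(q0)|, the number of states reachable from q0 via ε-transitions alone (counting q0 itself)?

Work bottom-up. For each fragment F, track |ε-closure(F.start)| and whether F's accept lies in that closure (i.e. whether F accepts ε). A single-symbol fragment has closure size 1 and does not accept ε.
  s|r → new start ε-reaches every alternative's start; none of them accept ε, so the new accept is not reached: |closure| = 1 + 1 + 1 = 3
  r* → |closure| = 1 (new start) + 1 (body) + 1 (new accept) = 3
  (s|r)·r* → same as the first factor's closure: |closure| = 3
  ((s|r)·r*)? → new start has ε-edges to the inner start and to the new accept, so |closure| = 2 + 3 = 5
  ((s|r)·r*)?·r → |closure| = 5 + 1 = 6 (closure spills across the concat boundary because the left factor accepts ε)
  (((s|r)·r*)?·r)* → |closure| = 1 (new start) + 6 (body) + 1 (new accept) = 8
  (((s|r)·r*)?·r)*·q → the left operand accepts ε, so the closure extends into the next operand (via the concat ε-link); |closure| = 8 + 1 = 9

9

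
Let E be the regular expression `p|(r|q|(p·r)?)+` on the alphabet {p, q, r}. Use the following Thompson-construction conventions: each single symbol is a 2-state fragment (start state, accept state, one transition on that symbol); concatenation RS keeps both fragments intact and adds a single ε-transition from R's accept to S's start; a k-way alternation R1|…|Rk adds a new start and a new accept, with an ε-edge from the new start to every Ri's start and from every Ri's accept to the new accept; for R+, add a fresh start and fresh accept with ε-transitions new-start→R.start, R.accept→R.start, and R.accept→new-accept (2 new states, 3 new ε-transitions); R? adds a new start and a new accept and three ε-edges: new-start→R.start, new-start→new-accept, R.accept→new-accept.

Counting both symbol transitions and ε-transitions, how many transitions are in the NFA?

Recursing over subexpressions:
Each of the 5 symbol leaves contributes 1 transition (1 symbol, 0 ε).
  p·r : 3 transitions (2 symbol, 1 ε)
  (p·r)? : 6 transitions (2 symbol, 4 ε)
  r|q|(p·r)? : 14 transitions (4 symbol, 10 ε)
  (r|q|(p·r)?)+ : 17 transitions (4 symbol, 13 ε)
  p|(r|q|(p·r)?)+ : 22 transitions (5 symbol, 17 ε)

22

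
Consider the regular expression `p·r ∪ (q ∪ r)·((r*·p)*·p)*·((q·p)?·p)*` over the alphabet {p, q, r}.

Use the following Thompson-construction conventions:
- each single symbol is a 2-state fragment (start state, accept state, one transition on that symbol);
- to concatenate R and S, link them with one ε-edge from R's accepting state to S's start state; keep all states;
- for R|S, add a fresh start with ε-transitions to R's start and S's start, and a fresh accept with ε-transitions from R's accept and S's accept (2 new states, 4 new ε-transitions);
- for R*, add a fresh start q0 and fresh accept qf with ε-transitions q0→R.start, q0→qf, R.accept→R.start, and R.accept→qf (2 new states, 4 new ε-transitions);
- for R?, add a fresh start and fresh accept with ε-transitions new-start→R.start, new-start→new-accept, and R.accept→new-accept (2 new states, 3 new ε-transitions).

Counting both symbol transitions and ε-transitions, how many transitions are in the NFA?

Bottom-up over the parse tree:
Each of the 10 symbol leaves contributes 1 transition (1 symbol, 0 ε).
  p·r — 3 transitions (2 symbol, 1 ε)
  q ∪ r — 6 transitions (2 symbol, 4 ε)
  r* — 5 transitions (1 symbol, 4 ε)
  r*·p — 7 transitions (2 symbol, 5 ε)
  (r*·p)* — 11 transitions (2 symbol, 9 ε)
  (r*·p)*·p — 13 transitions (3 symbol, 10 ε)
  ((r*·p)*·p)* — 17 transitions (3 symbol, 14 ε)
  q·p — 3 transitions (2 symbol, 1 ε)
  (q·p)? — 6 transitions (2 symbol, 4 ε)
  (q·p)?·p — 8 transitions (3 symbol, 5 ε)
  ((q·p)?·p)* — 12 transitions (3 symbol, 9 ε)
  (q ∪ r)·((r*·p)*·p)*·((q·p)?·p)* — 37 transitions (8 symbol, 29 ε)
  p·r ∪ (q ∪ r)·((r*·p)*·p)*·((q·p)?·p)* — 44 transitions (10 symbol, 34 ε)

44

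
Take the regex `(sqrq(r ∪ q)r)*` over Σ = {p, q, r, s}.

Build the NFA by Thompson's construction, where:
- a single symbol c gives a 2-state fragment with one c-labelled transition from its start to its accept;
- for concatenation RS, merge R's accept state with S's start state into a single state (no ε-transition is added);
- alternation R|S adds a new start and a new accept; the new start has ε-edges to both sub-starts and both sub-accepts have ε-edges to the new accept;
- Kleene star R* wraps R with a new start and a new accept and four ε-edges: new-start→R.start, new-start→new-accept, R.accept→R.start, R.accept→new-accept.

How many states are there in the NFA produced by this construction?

Bottom-up over the parse tree:
Each of the 7 symbol leaves contributes a 2-state fragment.
  r ∪ q : 6 states
  sqrq(r ∪ q)r : 11 states
  (sqrq(r ∪ q)r)* : 13 states

13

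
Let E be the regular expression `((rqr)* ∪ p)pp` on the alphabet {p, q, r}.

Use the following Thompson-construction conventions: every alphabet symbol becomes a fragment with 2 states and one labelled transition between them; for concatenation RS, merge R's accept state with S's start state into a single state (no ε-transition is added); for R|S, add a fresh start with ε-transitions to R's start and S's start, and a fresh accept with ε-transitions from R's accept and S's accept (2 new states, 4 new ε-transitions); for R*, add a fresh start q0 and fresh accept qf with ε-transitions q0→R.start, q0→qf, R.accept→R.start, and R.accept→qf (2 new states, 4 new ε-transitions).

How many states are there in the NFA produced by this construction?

12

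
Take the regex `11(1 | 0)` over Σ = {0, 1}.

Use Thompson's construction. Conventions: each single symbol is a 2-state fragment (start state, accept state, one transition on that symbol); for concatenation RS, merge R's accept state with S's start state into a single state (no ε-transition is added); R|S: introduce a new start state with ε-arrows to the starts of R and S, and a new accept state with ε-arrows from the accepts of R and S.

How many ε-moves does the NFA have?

4

Building bottom-up:
Each of the 4 symbol leaves contributes 0 ε-transitions.
  1 | 0 = 4 ε-transitions
  11(1 | 0) = 4 ε-transitions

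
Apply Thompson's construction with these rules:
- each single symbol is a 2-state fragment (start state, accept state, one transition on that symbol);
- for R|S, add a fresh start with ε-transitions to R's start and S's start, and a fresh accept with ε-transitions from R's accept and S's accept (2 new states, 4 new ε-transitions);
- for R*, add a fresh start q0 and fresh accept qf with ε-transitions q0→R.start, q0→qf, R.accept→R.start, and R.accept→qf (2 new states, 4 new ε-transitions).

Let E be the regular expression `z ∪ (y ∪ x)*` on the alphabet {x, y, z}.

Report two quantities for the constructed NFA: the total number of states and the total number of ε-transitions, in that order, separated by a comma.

12, 12

Per subexpression:
Each of the 3 symbol leaves contributes 2 states and 0 ε-transitions.
  y ∪ x — 6 states, 4 ε-transitions
  (y ∪ x)* — 8 states, 8 ε-transitions
  z ∪ (y ∪ x)* — 12 states, 12 ε-transitions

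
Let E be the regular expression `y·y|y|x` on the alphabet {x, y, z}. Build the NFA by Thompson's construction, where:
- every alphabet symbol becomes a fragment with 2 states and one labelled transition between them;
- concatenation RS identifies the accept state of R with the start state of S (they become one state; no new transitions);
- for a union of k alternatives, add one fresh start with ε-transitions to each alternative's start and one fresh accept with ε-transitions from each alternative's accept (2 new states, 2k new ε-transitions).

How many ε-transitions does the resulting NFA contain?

Per subexpression:
Each of the 4 symbol leaves contributes 0 ε-transitions.
  y·y — 0 ε-transitions
  y·y|y|x — 6 ε-transitions

6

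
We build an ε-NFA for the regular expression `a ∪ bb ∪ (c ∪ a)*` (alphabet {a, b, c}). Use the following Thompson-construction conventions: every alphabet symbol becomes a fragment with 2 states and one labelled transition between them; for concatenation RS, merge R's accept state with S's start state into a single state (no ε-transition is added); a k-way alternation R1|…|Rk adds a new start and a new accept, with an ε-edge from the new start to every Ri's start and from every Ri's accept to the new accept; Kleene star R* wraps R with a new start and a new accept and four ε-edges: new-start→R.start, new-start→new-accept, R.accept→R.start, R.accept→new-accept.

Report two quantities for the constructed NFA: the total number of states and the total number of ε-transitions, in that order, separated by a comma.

15, 14

Bottom-up over the parse tree:
Each of the 5 symbol leaves contributes 2 states and 0 ε-transitions.
  bb → 3 states, 0 ε-transitions
  c ∪ a → 6 states, 4 ε-transitions
  (c ∪ a)* → 8 states, 8 ε-transitions
  a ∪ bb ∪ (c ∪ a)* → 15 states, 14 ε-transitions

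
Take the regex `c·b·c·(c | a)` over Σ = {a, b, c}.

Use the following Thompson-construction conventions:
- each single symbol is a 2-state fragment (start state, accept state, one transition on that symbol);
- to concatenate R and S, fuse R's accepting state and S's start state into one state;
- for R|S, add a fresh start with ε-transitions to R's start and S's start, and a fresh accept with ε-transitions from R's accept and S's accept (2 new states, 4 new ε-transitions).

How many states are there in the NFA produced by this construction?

9

Recursing over subexpressions:
Each of the 5 symbol leaves contributes a 2-state fragment.
  c | a — 6 states
  c·b·c·(c | a) — 9 states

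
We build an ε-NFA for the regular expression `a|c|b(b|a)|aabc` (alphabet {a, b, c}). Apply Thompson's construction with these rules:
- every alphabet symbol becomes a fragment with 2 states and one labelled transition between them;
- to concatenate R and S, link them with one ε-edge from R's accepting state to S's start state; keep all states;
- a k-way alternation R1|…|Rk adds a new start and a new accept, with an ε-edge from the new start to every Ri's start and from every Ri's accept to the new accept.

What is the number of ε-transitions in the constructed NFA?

16

By structural recursion:
Each of the 9 symbol leaves contributes 0 ε-transitions.
  b|a — 4 ε-transitions
  b(b|a) — 5 ε-transitions
  aabc — 3 ε-transitions
  a|c|b(b|a)|aabc — 16 ε-transitions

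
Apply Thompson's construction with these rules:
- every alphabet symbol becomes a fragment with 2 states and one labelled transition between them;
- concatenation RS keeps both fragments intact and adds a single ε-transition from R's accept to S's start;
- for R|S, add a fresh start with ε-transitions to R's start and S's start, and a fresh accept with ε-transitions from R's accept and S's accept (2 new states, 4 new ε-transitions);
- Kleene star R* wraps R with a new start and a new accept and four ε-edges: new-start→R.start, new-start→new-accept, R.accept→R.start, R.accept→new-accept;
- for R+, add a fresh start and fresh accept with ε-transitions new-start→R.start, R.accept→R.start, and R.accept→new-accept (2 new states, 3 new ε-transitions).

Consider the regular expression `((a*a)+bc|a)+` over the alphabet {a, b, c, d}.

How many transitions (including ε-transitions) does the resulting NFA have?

22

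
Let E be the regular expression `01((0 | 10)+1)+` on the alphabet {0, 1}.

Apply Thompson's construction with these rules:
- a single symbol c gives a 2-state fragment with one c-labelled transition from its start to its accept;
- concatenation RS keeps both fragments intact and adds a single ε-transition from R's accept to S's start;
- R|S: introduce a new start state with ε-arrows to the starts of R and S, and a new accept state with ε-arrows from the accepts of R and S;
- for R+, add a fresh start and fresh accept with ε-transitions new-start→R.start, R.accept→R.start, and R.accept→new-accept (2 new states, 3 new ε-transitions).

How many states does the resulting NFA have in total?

Per subexpression:
Each of the 6 symbol leaves contributes a 2-state fragment.
  10 : 4 states
  0 | 10 : 8 states
  (0 | 10)+ : 10 states
  (0 | 10)+1 : 12 states
  ((0 | 10)+1)+ : 14 states
  01((0 | 10)+1)+ : 18 states

18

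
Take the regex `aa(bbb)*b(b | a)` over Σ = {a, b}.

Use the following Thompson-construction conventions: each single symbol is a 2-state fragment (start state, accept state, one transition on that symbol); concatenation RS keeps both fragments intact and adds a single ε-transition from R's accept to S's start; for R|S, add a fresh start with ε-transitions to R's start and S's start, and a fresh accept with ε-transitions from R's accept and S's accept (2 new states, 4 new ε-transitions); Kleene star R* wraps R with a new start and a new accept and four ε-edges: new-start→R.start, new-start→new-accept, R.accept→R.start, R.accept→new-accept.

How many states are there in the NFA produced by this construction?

20

Recursing over subexpressions:
Each of the 8 symbol leaves contributes a 2-state fragment.
  bbb — 6 states
  (bbb)* — 8 states
  b | a — 6 states
  aa(bbb)*b(b | a) — 20 states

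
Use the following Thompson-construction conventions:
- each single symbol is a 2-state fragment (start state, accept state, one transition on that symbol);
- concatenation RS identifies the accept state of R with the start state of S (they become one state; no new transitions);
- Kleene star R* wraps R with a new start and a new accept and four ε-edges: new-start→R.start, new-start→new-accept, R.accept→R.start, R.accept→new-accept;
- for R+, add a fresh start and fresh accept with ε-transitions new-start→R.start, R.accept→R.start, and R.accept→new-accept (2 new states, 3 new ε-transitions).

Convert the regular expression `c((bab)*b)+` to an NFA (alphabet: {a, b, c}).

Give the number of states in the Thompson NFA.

Bottom-up over the parse tree:
Each of the 5 symbol leaves contributes a 2-state fragment.
  bab : 4 states
  (bab)* : 6 states
  (bab)*b : 7 states
  ((bab)*b)+ : 9 states
  c((bab)*b)+ : 10 states

10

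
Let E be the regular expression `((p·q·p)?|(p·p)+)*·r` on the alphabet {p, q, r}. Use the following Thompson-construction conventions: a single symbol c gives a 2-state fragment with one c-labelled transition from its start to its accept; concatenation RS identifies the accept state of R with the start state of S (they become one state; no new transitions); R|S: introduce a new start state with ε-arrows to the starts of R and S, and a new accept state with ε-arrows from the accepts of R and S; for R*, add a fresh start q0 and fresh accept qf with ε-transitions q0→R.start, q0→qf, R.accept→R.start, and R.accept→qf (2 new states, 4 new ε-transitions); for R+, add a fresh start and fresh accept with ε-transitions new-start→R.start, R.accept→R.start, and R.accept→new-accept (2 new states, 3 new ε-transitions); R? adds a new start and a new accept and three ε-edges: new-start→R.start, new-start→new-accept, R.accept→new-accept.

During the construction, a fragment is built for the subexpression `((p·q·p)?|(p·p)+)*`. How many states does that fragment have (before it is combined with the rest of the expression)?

15

Fragment for `((p·q·p)?|(p·p)+)*`:
Each of the 5 symbol leaves contributes a 2-state fragment.
  p·q·p → 4 states
  (p·q·p)? → 6 states
  p·p → 3 states
  (p·p)+ → 5 states
  (p·q·p)?|(p·p)+ → 13 states
  ((p·q·p)?|(p·p)+)* → 15 states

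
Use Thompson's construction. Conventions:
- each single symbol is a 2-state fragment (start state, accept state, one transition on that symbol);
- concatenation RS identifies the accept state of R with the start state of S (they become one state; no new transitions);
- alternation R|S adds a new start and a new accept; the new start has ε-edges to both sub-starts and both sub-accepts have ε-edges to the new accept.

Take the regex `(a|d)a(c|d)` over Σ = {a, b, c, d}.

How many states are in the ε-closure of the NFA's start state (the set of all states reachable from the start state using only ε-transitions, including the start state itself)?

3

Let C(F) = |ε-closure(F.start)| within fragment F, and note whether F accepts ε. Symbol fragments have C = 1 and do not accept ε. Then:
  a|d — new start ε-reaches every alternative's start; none of them accept ε, so the new accept is not reached: C = 1 + 1 + 1 = 3
  c|d — new start ε-reaches every alternative's start; none of them accept ε, so the new accept is not reached: C = 1 + 1 + 1 = 3
  (a|d)a(c|d) — same as the first factor's closure: C = 3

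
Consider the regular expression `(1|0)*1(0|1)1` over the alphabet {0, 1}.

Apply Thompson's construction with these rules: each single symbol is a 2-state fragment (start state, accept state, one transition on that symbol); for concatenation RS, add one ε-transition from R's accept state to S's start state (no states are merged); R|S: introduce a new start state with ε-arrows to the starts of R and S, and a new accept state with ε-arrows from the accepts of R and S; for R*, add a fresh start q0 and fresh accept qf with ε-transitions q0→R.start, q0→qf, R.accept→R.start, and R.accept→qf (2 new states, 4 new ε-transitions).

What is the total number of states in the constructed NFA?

By structural recursion:
Each of the 6 symbol leaves contributes a 2-state fragment.
  1|0 — 6 states
  (1|0)* — 8 states
  0|1 — 6 states
  (1|0)*1(0|1)1 — 18 states

18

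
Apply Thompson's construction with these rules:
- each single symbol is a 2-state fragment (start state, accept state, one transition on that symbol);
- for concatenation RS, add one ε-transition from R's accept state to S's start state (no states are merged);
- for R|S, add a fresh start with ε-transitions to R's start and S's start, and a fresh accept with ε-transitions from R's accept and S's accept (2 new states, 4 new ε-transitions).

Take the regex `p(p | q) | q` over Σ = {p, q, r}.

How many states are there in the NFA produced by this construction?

12

By structural recursion:
Each of the 4 symbol leaves contributes a 2-state fragment.
  p | q — 6 states
  p(p | q) — 8 states
  p(p | q) | q — 12 states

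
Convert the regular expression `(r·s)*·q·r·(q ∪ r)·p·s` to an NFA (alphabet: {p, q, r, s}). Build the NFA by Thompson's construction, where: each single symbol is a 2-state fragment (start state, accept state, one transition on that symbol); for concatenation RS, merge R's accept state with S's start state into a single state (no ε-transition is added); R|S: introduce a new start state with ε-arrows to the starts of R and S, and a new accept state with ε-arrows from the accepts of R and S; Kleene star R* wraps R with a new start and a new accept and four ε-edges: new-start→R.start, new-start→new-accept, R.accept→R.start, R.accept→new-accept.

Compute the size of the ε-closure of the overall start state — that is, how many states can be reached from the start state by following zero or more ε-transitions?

3

Let C(F) = |ε-closure(F.start)| within fragment F, and note whether F accepts ε. Symbol fragments have C = 1 and do not accept ε. Then:
  r·s : same as the first factor's closure: |ε-closure| = 1
  (r·s)* : new start has ε-edges to the inner start and to the new accept, so |ε-closure| = 2 + 1 = 3
  q ∪ r : new start ε-reaches every alternative's start; none of them accept ε, so the new accept is not reached: |ε-closure| = 1 + 1 + 1 = 3
  (r·s)*·q·r·(q ∪ r)·p·s : the left operand accepts ε, so the closure extends into the next operand (the shared merged state is already counted); |ε-closure| = 3 + (1−1) = 3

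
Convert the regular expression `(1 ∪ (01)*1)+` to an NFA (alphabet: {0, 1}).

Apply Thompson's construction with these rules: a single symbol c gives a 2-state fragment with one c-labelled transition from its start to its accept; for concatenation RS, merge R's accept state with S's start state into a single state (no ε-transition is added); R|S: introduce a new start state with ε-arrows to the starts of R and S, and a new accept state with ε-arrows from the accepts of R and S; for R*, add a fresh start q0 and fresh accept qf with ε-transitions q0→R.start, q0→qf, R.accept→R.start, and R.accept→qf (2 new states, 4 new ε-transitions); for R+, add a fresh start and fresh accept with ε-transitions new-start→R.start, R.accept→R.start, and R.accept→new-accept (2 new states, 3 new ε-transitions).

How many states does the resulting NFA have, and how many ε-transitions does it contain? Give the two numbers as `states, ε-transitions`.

Recursing over subexpressions:
Each of the 4 symbol leaves contributes 2 states and 0 ε-transitions.
  01 — 3 states, 0 ε-transitions
  (01)* — 5 states, 4 ε-transitions
  (01)*1 — 6 states, 4 ε-transitions
  1 ∪ (01)*1 — 10 states, 8 ε-transitions
  (1 ∪ (01)*1)+ — 12 states, 11 ε-transitions

12, 11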